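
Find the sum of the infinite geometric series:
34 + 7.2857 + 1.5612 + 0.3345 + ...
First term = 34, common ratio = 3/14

For |r| < 1, S = a / (1 - r)
S = 34 / (1 - (3/14))
S = 34 / (11/14)
S = 476/11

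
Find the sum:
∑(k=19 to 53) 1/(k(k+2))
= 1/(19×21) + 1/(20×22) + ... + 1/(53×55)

Partial fractions: 1/(k(k+2)) = (1/2)[1/k - 1/(k+2)]
Telescoping leaves the first two and last two terms:
= (1/2)[1/19 + 1/20 - 1/54 - 1/55]
= 7441/225720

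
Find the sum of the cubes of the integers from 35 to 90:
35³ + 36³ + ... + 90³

Use ∑_{k=1}^{n} k³ = [n(n+1)/2]², then subtract the first 34 terms.
∑_{k=1}^{90} k³ = [90×91/2]² = 4095² = 16769025
∑_{k=1}^{34} k³ = [34×35/2]² = 595² = 354025
∑_{k=35}^{90} k³ = 16769025 - 354025 = 16415000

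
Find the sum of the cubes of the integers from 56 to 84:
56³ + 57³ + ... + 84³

Use ∑_{k=1}^{n} k³ = [n(n+1)/2]², then subtract the first 55 terms.
∑_{k=1}^{84} k³ = [84×85/2]² = 3570² = 12744900
∑_{k=1}^{55} k³ = [55×56/2]² = 1540² = 2371600
∑_{k=56}^{84} k³ = 12744900 - 2371600 = 10373300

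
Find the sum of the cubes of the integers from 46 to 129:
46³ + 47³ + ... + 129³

Use ∑_{k=1}^{n} k³ = [n(n+1)/2]², then subtract the first 45 terms.
∑_{k=1}^{129} k³ = [129×130/2]² = 8385² = 70308225
∑_{k=1}^{45} k³ = [45×46/2]² = 1035² = 1071225
∑_{k=46}^{129} k³ = 70308225 - 1071225 = 69237000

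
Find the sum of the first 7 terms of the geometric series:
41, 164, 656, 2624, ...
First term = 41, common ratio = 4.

Sₙ = a(1 - rⁿ) / (1 - r)
S_7 = 41(1 - 4^7) / (1 - 4)
S_7 = 41(1 - 16384) / (-3)
S_7 = 223901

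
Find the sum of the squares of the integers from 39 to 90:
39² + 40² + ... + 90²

Use ∑_{k=1}^{n} k² = n(n+1)(2n+1)/6, then subtract the first 38 terms.
∑_{k=1}^{90} k² = 90×91×181/6 = 247065
∑_{k=1}^{38} k² = 38×39×77/6 = 19019
∑_{k=39}^{90} k² = 247065 - 19019 = 228046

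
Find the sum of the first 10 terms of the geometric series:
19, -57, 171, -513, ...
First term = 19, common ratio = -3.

Sₙ = a(1 - rⁿ) / (1 - r)
S_10 = 19(1 - (-3)^10) / (1 - (-3))
S_10 = 19(1 - 59049) / (4)
S_10 = -280478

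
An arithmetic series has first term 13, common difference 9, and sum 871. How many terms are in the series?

Using S = n/2 × [2a + (n-1)d]
871 = n/2 × [2(13) + (n-1)(9)]
871 = n/2 × [26 + 9n - 9]
1742 = n × [17 + 9n]
9n² + (17)n - 1742 = 0
Discriminant: Δ = (17)² - 4(9)(-1742) = 289 + 62712 = 63001
√Δ = 251
n = [-(17) + √Δ] / (2·9) = (-17 + 251) / 18 = 234 / 18 = 13
(The negative root is discarded since n must be a positive integer.)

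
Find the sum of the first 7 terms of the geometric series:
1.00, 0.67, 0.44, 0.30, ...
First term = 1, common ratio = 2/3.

Sₙ = a(1 - rⁿ) / (1 - r)
S_7 = 1(1 - (2/3)^7) / (1 - (2/3))
S_7 = 1(1 - (128/2187)) / (1/3)
S_7 = 2059/729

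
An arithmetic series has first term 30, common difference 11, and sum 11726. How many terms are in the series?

Using S = n/2 × [2a + (n-1)d]
11726 = n/2 × [2(30) + (n-1)(11)]
11726 = n/2 × [60 + 11n - 11]
23452 = n × [49 + 11n]
11n² + (49)n - 23452 = 0
Discriminant: Δ = (49)² - 4(11)(-23452) = 2401 + 1031888 = 1034289
√Δ = 1017
n = [-(49) + √Δ] / (2·11) = (-49 + 1017) / 22 = 968 / 22 = 44
(The negative root is discarded since n must be a positive integer.)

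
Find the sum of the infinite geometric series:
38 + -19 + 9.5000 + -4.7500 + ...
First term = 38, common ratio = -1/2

For |r| < 1, S = a / (1 - r)
S = 38 / (1 - (-1/2))
S = 38 / (3/2)
S = 76/3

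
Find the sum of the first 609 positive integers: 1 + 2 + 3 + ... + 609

Formula: ∑k = n(n+1)/2
= 609×610/2
= 371490/2
= 185745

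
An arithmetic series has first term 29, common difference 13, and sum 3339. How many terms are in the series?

Using S = n/2 × [2a + (n-1)d]
3339 = n/2 × [2(29) + (n-1)(13)]
3339 = n/2 × [58 + 13n - 13]
6678 = n × [45 + 13n]
13n² + (45)n - 6678 = 0
Discriminant: Δ = (45)² - 4(13)(-6678) = 2025 + 347256 = 349281
√Δ = 591
n = [-(45) + √Δ] / (2·13) = (-45 + 591) / 26 = 546 / 26 = 21
(The negative root is discarded since n must be a positive integer.)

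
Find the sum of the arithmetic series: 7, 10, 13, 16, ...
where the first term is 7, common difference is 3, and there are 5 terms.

Sₙ = n/2 × (first + last)
Last term = a + (n-1)d = 7 + (5-1)×3 = 19
S_5 = 5/2 × (7 + 19)
S_5 = 5/2 × 26 = 65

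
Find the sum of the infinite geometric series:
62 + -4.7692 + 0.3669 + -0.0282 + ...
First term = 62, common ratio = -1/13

For |r| < 1, S = a / (1 - r)
S = 62 / (1 - (-1/13))
S = 62 / (14/13)
S = 403/7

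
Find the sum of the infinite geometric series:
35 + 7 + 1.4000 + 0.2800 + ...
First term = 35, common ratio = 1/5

For |r| < 1, S = a / (1 - r)
S = 35 / (1 - (1/5))
S = 35 / (4/5)
S = 175/4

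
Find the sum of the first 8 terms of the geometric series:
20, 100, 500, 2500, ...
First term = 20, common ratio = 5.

Sₙ = a(1 - rⁿ) / (1 - r)
S_8 = 20(1 - 5^8) / (1 - 5)
S_8 = 20(1 - 390625) / (-4)
S_8 = 1953120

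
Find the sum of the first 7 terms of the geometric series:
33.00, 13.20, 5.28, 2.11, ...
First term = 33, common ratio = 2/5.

Sₙ = a(1 - rⁿ) / (1 - r)
S_7 = 33(1 - (2/5)^7) / (1 - (2/5))
S_7 = 33(1 - (128/78125)) / (3/5)
S_7 = 857967/15625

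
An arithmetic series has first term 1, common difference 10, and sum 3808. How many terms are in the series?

Using S = n/2 × [2a + (n-1)d]
3808 = n/2 × [2(1) + (n-1)(10)]
3808 = n/2 × [2 + 10n - 10]
7616 = n × [-8 + 10n]
10n² + (-8)n - 7616 = 0
Discriminant: Δ = (-8)² - 4(10)(-7616) = 64 + 304640 = 304704
√Δ = 552
n = [-(-8) + √Δ] / (2·10) = (8 + 552) / 20 = 560 / 20 = 28
(The negative root is discarded since n must be a positive integer.)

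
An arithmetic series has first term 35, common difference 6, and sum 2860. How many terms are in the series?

Using S = n/2 × [2a + (n-1)d]
2860 = n/2 × [2(35) + (n-1)(6)]
2860 = n/2 × [70 + 6n - 6]
5720 = n × [64 + 6n]
6n² + (64)n - 5720 = 0
Discriminant: Δ = (64)² - 4(6)(-5720) = 4096 + 137280 = 141376
√Δ = 376
n = [-(64) + √Δ] / (2·6) = (-64 + 376) / 12 = 312 / 12 = 26
(The negative root is discarded since n must be a positive integer.)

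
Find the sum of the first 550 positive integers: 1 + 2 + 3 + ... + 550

Formula: ∑k = n(n+1)/2
= 550×551/2
= 303050/2
= 151525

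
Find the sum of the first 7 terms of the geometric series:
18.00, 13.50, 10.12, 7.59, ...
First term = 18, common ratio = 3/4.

Sₙ = a(1 - rⁿ) / (1 - r)
S_7 = 18(1 - (3/4)^7) / (1 - (3/4))
S_7 = 18(1 - (2187/16384)) / (1/4)
S_7 = 127773/2048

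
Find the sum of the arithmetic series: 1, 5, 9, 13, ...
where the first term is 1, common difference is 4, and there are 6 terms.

Sₙ = n/2 × (first + last)
Last term = a + (n-1)d = 1 + (6-1)×4 = 21
S_6 = 6/2 × (1 + 21)
S_6 = 6/2 × 22 = 66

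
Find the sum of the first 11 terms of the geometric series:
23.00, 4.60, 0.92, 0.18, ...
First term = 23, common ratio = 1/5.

Sₙ = a(1 - rⁿ) / (1 - r)
S_11 = 23(1 - (1/5)^11) / (1 - (1/5))
S_11 = 23(1 - (1/48828125)) / (4/5)
S_11 = 280761713/9765625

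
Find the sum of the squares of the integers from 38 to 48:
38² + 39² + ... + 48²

Use ∑_{k=1}^{n} k² = n(n+1)(2n+1)/6, then subtract the first 37 terms.
∑_{k=1}^{48} k² = 48×49×97/6 = 38024
∑_{k=1}^{37} k² = 37×38×75/6 = 17575
∑_{k=38}^{48} k² = 38024 - 17575 = 20449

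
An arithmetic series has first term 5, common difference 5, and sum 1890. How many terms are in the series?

Using S = n/2 × [2a + (n-1)d]
1890 = n/2 × [2(5) + (n-1)(5)]
1890 = n/2 × [10 + 5n - 5]
3780 = n × [5 + 5n]
5n² + (5)n - 3780 = 0
Discriminant: Δ = (5)² - 4(5)(-3780) = 25 + 75600 = 75625
√Δ = 275
n = [-(5) + √Δ] / (2·5) = (-5 + 275) / 10 = 270 / 10 = 27
(The negative root is discarded since n must be a positive integer.)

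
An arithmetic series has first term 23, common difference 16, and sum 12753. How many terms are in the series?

Using S = n/2 × [2a + (n-1)d]
12753 = n/2 × [2(23) + (n-1)(16)]
12753 = n/2 × [46 + 16n - 16]
25506 = n × [30 + 16n]
16n² + (30)n - 25506 = 0
Discriminant: Δ = (30)² - 4(16)(-25506) = 900 + 1632384 = 1633284
√Δ = 1278
n = [-(30) + √Δ] / (2·16) = (-30 + 1278) / 32 = 1248 / 32 = 39
(The negative root is discarded since n must be a positive integer.)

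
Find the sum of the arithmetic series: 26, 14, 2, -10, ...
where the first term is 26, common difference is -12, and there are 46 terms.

Sₙ = n/2 × (first + last)
Last term = a + (n-1)d = 26 + (46-1)×(-12) = -514
S_46 = 46/2 × (26 + (-514))
S_46 = 46/2 × (-488) = -11224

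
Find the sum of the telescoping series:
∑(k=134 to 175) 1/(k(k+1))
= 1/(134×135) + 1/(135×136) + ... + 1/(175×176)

Partial fractions: 1/(k(k+1)) = 1/k - 1/(k+1)
The series telescopes:
= (1/134 - 1/135) + (1/135 - 1/136) + ... + (1/175 - 1/176)
= 1/134 - 1/176
= 21/11792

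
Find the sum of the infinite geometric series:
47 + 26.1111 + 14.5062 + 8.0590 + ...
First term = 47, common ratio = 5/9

For |r| < 1, S = a / (1 - r)
S = 47 / (1 - (5/9))
S = 47 / (4/9)
S = 423/4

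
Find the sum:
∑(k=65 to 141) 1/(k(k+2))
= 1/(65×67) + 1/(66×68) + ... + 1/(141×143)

Partial fractions: 1/(k(k+2)) = (1/2)[1/k - 1/(k+2)]
Telescoping leaves the first two and last two terms:
= (1/2)[1/65 + 1/66 - 1/142 - 1/143]
= 2513/304590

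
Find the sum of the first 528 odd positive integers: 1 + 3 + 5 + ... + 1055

Sum of first n odd numbers = n²
= 528²
= 278784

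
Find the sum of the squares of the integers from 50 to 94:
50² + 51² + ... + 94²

Use ∑_{k=1}^{n} k² = n(n+1)(2n+1)/6, then subtract the first 49 terms.
∑_{k=1}^{94} k² = 94×95×189/6 = 281295
∑_{k=1}^{49} k² = 49×50×99/6 = 40425
∑_{k=50}^{94} k² = 281295 - 40425 = 240870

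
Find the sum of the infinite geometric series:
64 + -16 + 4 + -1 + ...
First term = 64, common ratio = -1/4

For |r| < 1, S = a / (1 - r)
S = 64 / (1 - (-1/4))
S = 64 / (5/4)
S = 256/5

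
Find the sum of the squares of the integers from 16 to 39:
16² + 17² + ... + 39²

Use ∑_{k=1}^{n} k² = n(n+1)(2n+1)/6, then subtract the first 15 terms.
∑_{k=1}^{39} k² = 39×40×79/6 = 20540
∑_{k=1}^{15} k² = 15×16×31/6 = 1240
∑_{k=16}^{39} k² = 20540 - 1240 = 19300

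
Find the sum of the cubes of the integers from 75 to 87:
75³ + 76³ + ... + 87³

Use ∑_{k=1}^{n} k³ = [n(n+1)/2]², then subtract the first 74 terms.
∑_{k=1}^{87} k³ = [87×88/2]² = 3828² = 14653584
∑_{k=1}^{74} k³ = [74×75/2]² = 2775² = 7700625
∑_{k=75}^{87} k³ = 14653584 - 7700625 = 6952959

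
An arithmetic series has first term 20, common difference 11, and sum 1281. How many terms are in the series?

Using S = n/2 × [2a + (n-1)d]
1281 = n/2 × [2(20) + (n-1)(11)]
1281 = n/2 × [40 + 11n - 11]
2562 = n × [29 + 11n]
11n² + (29)n - 2562 = 0
Discriminant: Δ = (29)² - 4(11)(-2562) = 841 + 112728 = 113569
√Δ = 337
n = [-(29) + √Δ] / (2·11) = (-29 + 337) / 22 = 308 / 22 = 14
(The negative root is discarded since n must be a positive integer.)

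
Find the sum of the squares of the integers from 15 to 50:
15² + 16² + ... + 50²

Use ∑_{k=1}^{n} k² = n(n+1)(2n+1)/6, then subtract the first 14 terms.
∑_{k=1}^{50} k² = 50×51×101/6 = 42925
∑_{k=1}^{14} k² = 14×15×29/6 = 1015
∑_{k=15}^{50} k² = 42925 - 1015 = 41910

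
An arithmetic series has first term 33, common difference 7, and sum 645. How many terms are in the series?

Using S = n/2 × [2a + (n-1)d]
645 = n/2 × [2(33) + (n-1)(7)]
645 = n/2 × [66 + 7n - 7]
1290 = n × [59 + 7n]
7n² + (59)n - 1290 = 0
Discriminant: Δ = (59)² - 4(7)(-1290) = 3481 + 36120 = 39601
√Δ = 199
n = [-(59) + √Δ] / (2·7) = (-59 + 199) / 14 = 140 / 14 = 10
(The negative root is discarded since n must be a positive integer.)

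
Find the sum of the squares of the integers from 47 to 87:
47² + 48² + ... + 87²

Use ∑_{k=1}^{n} k² = n(n+1)(2n+1)/6, then subtract the first 46 terms.
∑_{k=1}^{87} k² = 87×88×175/6 = 223300
∑_{k=1}^{46} k² = 46×47×93/6 = 33511
∑_{k=47}^{87} k² = 223300 - 33511 = 189789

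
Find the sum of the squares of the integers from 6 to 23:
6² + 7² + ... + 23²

Use ∑_{k=1}^{n} k² = n(n+1)(2n+1)/6, then subtract the first 5 terms.
∑_{k=1}^{23} k² = 23×24×47/6 = 4324
∑_{k=1}^{5} k² = 5×6×11/6 = 55
∑_{k=6}^{23} k² = 4324 - 55 = 4269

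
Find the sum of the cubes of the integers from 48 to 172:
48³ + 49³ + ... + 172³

Use ∑_{k=1}^{n} k³ = [n(n+1)/2]², then subtract the first 47 terms.
∑_{k=1}^{172} k³ = [172×173/2]² = 14878² = 221354884
∑_{k=1}^{47} k³ = [47×48/2]² = 1128² = 1272384
∑_{k=48}^{172} k³ = 221354884 - 1272384 = 220082500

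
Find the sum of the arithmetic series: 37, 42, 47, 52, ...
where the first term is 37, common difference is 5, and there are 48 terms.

Sₙ = n/2 × (first + last)
Last term = a + (n-1)d = 37 + (48-1)×5 = 272
S_48 = 48/2 × (37 + 272)
S_48 = 48/2 × 309 = 7416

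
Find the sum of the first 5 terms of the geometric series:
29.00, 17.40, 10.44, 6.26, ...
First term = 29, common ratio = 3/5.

Sₙ = a(1 - rⁿ) / (1 - r)
S_5 = 29(1 - (3/5)^5) / (1 - (3/5))
S_5 = 29(1 - (243/3125)) / (2/5)
S_5 = 41789/625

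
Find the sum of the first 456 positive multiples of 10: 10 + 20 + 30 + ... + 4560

Factor out 10: = 10(1 + 2 + ... + 456) = 10 × n(n+1)/2
= 10 × 456×457/2
= 10 × 104196
= 1041960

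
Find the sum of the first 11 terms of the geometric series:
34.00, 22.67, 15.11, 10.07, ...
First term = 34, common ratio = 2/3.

Sₙ = a(1 - rⁿ) / (1 - r)
S_11 = 34(1 - (2/3)^11) / (1 - (2/3))
S_11 = 34(1 - (2048/177147)) / (1/3)
S_11 = 5953366/59049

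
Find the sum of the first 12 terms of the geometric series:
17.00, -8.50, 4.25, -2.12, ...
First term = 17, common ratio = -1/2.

Sₙ = a(1 - rⁿ) / (1 - r)
S_12 = 17(1 - (-1/2)^12) / (1 - (-1/2))
S_12 = 17(1 - (1/4096)) / (3/2)
S_12 = 23205/2048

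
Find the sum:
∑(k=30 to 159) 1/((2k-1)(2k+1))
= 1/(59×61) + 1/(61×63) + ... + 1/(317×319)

Partial fractions: 1/((2k-1)(2k+1)) = (1/2)[1/(2k-1) - 1/(2k+1)]
The series telescopes:
= (1/2)[1/59 - 1/319]
= 130/18821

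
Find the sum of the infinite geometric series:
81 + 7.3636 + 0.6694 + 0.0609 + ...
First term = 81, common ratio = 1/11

For |r| < 1, S = a / (1 - r)
S = 81 / (1 - (1/11))
S = 81 / (10/11)
S = 891/10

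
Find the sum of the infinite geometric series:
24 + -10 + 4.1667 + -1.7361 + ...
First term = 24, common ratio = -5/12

For |r| < 1, S = a / (1 - r)
S = 24 / (1 - (-5/12))
S = 24 / (17/12)
S = 288/17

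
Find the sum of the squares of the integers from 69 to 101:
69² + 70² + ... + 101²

Use ∑_{k=1}^{n} k² = n(n+1)(2n+1)/6, then subtract the first 68 terms.
∑_{k=1}^{101} k² = 101×102×203/6 = 348551
∑_{k=1}^{68} k² = 68×69×137/6 = 107134
∑_{k=69}^{101} k² = 348551 - 107134 = 241417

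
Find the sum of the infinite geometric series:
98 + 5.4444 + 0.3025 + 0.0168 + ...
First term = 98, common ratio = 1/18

For |r| < 1, S = a / (1 - r)
S = 98 / (1 - (1/18))
S = 98 / (17/18)
S = 1764/17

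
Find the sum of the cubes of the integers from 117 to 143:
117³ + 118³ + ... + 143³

Use ∑_{k=1}^{n} k³ = [n(n+1)/2]², then subtract the first 116 terms.
∑_{k=1}^{143} k³ = [143×144/2]² = 10296² = 106007616
∑_{k=1}^{116} k³ = [116×117/2]² = 6786² = 46049796
∑_{k=117}^{143} k³ = 106007616 - 46049796 = 59957820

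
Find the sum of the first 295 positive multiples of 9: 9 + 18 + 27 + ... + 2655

Factor out 9: = 9(1 + 2 + ... + 295) = 9 × n(n+1)/2
= 9 × 295×296/2
= 9 × 43660
= 392940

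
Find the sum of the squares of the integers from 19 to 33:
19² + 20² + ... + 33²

Use ∑_{k=1}^{n} k² = n(n+1)(2n+1)/6, then subtract the first 18 terms.
∑_{k=1}^{33} k² = 33×34×67/6 = 12529
∑_{k=1}^{18} k² = 18×19×37/6 = 2109
∑_{k=19}^{33} k² = 12529 - 2109 = 10420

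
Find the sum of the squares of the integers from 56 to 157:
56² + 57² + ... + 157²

Use ∑_{k=1}^{n} k² = n(n+1)(2n+1)/6, then subtract the first 55 terms.
∑_{k=1}^{157} k² = 157×158×315/6 = 1302315
∑_{k=1}^{55} k² = 55×56×111/6 = 56980
∑_{k=56}^{157} k² = 1302315 - 56980 = 1245335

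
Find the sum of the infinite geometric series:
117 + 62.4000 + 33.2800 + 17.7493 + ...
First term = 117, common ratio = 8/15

For |r| < 1, S = a / (1 - r)
S = 117 / (1 - (8/15))
S = 117 / (7/15)
S = 1755/7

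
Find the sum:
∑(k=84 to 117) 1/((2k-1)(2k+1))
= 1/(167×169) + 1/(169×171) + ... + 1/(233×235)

Partial fractions: 1/((2k-1)(2k+1)) = (1/2)[1/(2k-1) - 1/(2k+1)]
The series telescopes:
= (1/2)[1/167 - 1/235]
= 34/39245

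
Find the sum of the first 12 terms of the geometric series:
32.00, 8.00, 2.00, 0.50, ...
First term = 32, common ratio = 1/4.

Sₙ = a(1 - rⁿ) / (1 - r)
S_12 = 32(1 - (1/4)^12) / (1 - (1/4))
S_12 = 32(1 - (1/16777216)) / (3/4)
S_12 = 5592405/131072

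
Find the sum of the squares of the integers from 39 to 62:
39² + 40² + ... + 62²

Use ∑_{k=1}^{n} k² = n(n+1)(2n+1)/6, then subtract the first 38 terms.
∑_{k=1}^{62} k² = 62×63×125/6 = 81375
∑_{k=1}^{38} k² = 38×39×77/6 = 19019
∑_{k=39}^{62} k² = 81375 - 19019 = 62356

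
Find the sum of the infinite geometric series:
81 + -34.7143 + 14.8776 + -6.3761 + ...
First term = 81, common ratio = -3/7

For |r| < 1, S = a / (1 - r)
S = 81 / (1 - (-3/7))
S = 81 / (10/7)
S = 567/10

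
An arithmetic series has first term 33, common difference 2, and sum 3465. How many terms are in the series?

Using S = n/2 × [2a + (n-1)d]
3465 = n/2 × [2(33) + (n-1)(2)]
3465 = n/2 × [66 + 2n - 2]
6930 = n × [64 + 2n]
2n² + (64)n - 6930 = 0
Discriminant: Δ = (64)² - 4(2)(-6930) = 4096 + 55440 = 59536
√Δ = 244
n = [-(64) + √Δ] / (2·2) = (-64 + 244) / 4 = 180 / 4 = 45
(The negative root is discarded since n must be a positive integer.)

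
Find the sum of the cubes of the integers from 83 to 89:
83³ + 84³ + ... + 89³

Use ∑_{k=1}^{n} k³ = [n(n+1)/2]², then subtract the first 82 terms.
∑_{k=1}^{89} k³ = [89×90/2]² = 4005² = 16040025
∑_{k=1}^{82} k³ = [82×83/2]² = 3403² = 11580409
∑_{k=83}^{89} k³ = 16040025 - 11580409 = 4459616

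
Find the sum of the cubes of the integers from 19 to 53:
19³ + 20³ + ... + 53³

Use ∑_{k=1}^{n} k³ = [n(n+1)/2]², then subtract the first 18 terms.
∑_{k=1}^{53} k³ = [53×54/2]² = 1431² = 2047761
∑_{k=1}^{18} k³ = [18×19/2]² = 171² = 29241
∑_{k=19}^{53} k³ = 2047761 - 29241 = 2018520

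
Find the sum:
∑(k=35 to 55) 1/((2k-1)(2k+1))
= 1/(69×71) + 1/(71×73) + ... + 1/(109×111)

Partial fractions: 1/((2k-1)(2k+1)) = (1/2)[1/(2k-1) - 1/(2k+1)]
The series telescopes:
= (1/2)[1/69 - 1/111]
= 7/2553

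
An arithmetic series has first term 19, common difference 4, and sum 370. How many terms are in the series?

Using S = n/2 × [2a + (n-1)d]
370 = n/2 × [2(19) + (n-1)(4)]
370 = n/2 × [38 + 4n - 4]
740 = n × [34 + 4n]
4n² + (34)n - 740 = 0
Discriminant: Δ = (34)² - 4(4)(-740) = 1156 + 11840 = 12996
√Δ = 114
n = [-(34) + √Δ] / (2·4) = (-34 + 114) / 8 = 80 / 8 = 10
(The negative root is discarded since n must be a positive integer.)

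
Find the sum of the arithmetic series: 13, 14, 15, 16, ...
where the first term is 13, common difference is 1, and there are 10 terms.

Sₙ = n/2 × (first + last)
Last term = a + (n-1)d = 13 + (10-1)×1 = 22
S_10 = 10/2 × (13 + 22)
S_10 = 10/2 × 35 = 175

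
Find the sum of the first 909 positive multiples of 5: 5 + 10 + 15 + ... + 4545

Factor out 5: = 5(1 + 2 + ... + 909) = 5 × n(n+1)/2
= 5 × 909×910/2
= 5 × 413595
= 2067975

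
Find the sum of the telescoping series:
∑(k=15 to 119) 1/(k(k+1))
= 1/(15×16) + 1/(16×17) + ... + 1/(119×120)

Partial fractions: 1/(k(k+1)) = 1/k - 1/(k+1)
The series telescopes:
= (1/15 - 1/16) + (1/16 - 1/17) + ... + (1/119 - 1/120)
= 1/15 - 1/120
= 7/120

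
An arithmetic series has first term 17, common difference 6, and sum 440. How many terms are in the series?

Using S = n/2 × [2a + (n-1)d]
440 = n/2 × [2(17) + (n-1)(6)]
440 = n/2 × [34 + 6n - 6]
880 = n × [28 + 6n]
6n² + (28)n - 880 = 0
Discriminant: Δ = (28)² - 4(6)(-880) = 784 + 21120 = 21904
√Δ = 148
n = [-(28) + √Δ] / (2·6) = (-28 + 148) / 12 = 120 / 12 = 10
(The negative root is discarded since n must be a positive integer.)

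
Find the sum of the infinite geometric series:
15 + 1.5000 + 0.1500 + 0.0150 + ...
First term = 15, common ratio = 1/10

For |r| < 1, S = a / (1 - r)
S = 15 / (1 - (1/10))
S = 15 / (9/10)
S = 50/3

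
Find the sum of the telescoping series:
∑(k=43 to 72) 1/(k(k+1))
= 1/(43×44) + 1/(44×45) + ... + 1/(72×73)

Partial fractions: 1/(k(k+1)) = 1/k - 1/(k+1)
The series telescopes:
= (1/43 - 1/44) + (1/44 - 1/45) + ... + (1/72 - 1/73)
= 1/43 - 1/73
= 30/3139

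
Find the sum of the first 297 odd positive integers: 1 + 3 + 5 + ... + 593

Sum of first n odd numbers = n²
= 297²
= 88209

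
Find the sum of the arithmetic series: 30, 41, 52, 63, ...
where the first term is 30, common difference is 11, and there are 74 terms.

Sₙ = n/2 × (first + last)
Last term = a + (n-1)d = 30 + (74-1)×11 = 833
S_74 = 74/2 × (30 + 833)
S_74 = 74/2 × 863 = 31931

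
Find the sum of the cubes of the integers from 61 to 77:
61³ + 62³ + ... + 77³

Use ∑_{k=1}^{n} k³ = [n(n+1)/2]², then subtract the first 60 terms.
∑_{k=1}^{77} k³ = [77×78/2]² = 3003² = 9018009
∑_{k=1}^{60} k³ = [60×61/2]² = 1830² = 3348900
∑_{k=61}^{77} k³ = 9018009 - 3348900 = 5669109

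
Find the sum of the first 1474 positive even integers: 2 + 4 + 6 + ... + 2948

Sum of first n even numbers = n(n+1)
= 1474×1475
= 2174150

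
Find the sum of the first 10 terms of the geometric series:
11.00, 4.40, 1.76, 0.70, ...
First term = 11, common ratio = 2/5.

Sₙ = a(1 - rⁿ) / (1 - r)
S_10 = 11(1 - (2/5)^10) / (1 - (2/5))
S_10 = 11(1 - (1024/9765625)) / (3/5)
S_10 = 35803537/1953125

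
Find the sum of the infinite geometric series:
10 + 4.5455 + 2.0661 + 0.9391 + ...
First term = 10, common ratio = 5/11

For |r| < 1, S = a / (1 - r)
S = 10 / (1 - (5/11))
S = 10 / (6/11)
S = 55/3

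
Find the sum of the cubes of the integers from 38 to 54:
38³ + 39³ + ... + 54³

Use ∑_{k=1}^{n} k³ = [n(n+1)/2]², then subtract the first 37 terms.
∑_{k=1}^{54} k³ = [54×55/2]² = 1485² = 2205225
∑_{k=1}^{37} k³ = [37×38/2]² = 703² = 494209
∑_{k=38}^{54} k³ = 2205225 - 494209 = 1711016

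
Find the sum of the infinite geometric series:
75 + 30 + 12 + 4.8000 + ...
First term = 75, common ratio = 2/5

For |r| < 1, S = a / (1 - r)
S = 75 / (1 - (2/5))
S = 75 / (3/5)
S = 125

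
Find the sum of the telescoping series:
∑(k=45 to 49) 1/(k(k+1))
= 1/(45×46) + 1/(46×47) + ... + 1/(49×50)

Partial fractions: 1/(k(k+1)) = 1/k - 1/(k+1)
The series telescopes:
= (1/45 - 1/46) + (1/46 - 1/47) + ... + (1/49 - 1/50)
= 1/45 - 1/50
= 1/450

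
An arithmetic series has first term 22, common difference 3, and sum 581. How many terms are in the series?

Using S = n/2 × [2a + (n-1)d]
581 = n/2 × [2(22) + (n-1)(3)]
581 = n/2 × [44 + 3n - 3]
1162 = n × [41 + 3n]
3n² + (41)n - 1162 = 0
Discriminant: Δ = (41)² - 4(3)(-1162) = 1681 + 13944 = 15625
√Δ = 125
n = [-(41) + √Δ] / (2·3) = (-41 + 125) / 6 = 84 / 6 = 14
(The negative root is discarded since n must be a positive integer.)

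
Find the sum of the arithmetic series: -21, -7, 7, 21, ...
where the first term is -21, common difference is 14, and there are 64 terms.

Sₙ = n/2 × (first + last)
Last term = a + (n-1)d = -21 + (64-1)×14 = 861
S_64 = 64/2 × (-21 + 861)
S_64 = 64/2 × 840 = 26880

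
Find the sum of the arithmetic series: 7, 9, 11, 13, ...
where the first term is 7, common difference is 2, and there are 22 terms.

Sₙ = n/2 × (first + last)
Last term = a + (n-1)d = 7 + (22-1)×2 = 49
S_22 = 22/2 × (7 + 49)
S_22 = 22/2 × 56 = 616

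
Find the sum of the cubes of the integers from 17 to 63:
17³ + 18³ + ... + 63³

Use ∑_{k=1}^{n} k³ = [n(n+1)/2]², then subtract the first 16 terms.
∑_{k=1}^{63} k³ = [63×64/2]² = 2016² = 4064256
∑_{k=1}^{16} k³ = [16×17/2]² = 136² = 18496
∑_{k=17}^{63} k³ = 4064256 - 18496 = 4045760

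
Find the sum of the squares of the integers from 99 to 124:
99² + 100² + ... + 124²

Use ∑_{k=1}^{n} k² = n(n+1)(2n+1)/6, then subtract the first 98 terms.
∑_{k=1}^{124} k² = 124×125×249/6 = 643250
∑_{k=1}^{98} k² = 98×99×197/6 = 318549
∑_{k=99}^{124} k² = 643250 - 318549 = 324701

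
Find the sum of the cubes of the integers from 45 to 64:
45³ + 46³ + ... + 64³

Use ∑_{k=1}^{n} k³ = [n(n+1)/2]², then subtract the first 44 terms.
∑_{k=1}^{64} k³ = [64×65/2]² = 2080² = 4326400
∑_{k=1}^{44} k³ = [44×45/2]² = 990² = 980100
∑_{k=45}^{64} k³ = 4326400 - 980100 = 3346300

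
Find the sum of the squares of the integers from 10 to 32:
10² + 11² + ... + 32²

Use ∑_{k=1}^{n} k² = n(n+1)(2n+1)/6, then subtract the first 9 terms.
∑_{k=1}^{32} k² = 32×33×65/6 = 11440
∑_{k=1}^{9} k² = 9×10×19/6 = 285
∑_{k=10}^{32} k² = 11440 - 285 = 11155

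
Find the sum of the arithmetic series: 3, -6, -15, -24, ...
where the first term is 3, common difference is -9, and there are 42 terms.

Sₙ = n/2 × (first + last)
Last term = a + (n-1)d = 3 + (42-1)×(-9) = -366
S_42 = 42/2 × (3 + (-366))
S_42 = 42/2 × (-363) = -7623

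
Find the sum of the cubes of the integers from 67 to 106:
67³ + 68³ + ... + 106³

Use ∑_{k=1}^{n} k³ = [n(n+1)/2]², then subtract the first 66 terms.
∑_{k=1}^{106} k³ = [106×107/2]² = 5671² = 32160241
∑_{k=1}^{66} k³ = [66×67/2]² = 2211² = 4888521
∑_{k=67}^{106} k³ = 32160241 - 4888521 = 27271720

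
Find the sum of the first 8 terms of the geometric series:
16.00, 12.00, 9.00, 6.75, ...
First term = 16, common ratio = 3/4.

Sₙ = a(1 - rⁿ) / (1 - r)
S_8 = 16(1 - (3/4)^8) / (1 - (3/4))
S_8 = 16(1 - (6561/65536)) / (1/4)
S_8 = 58975/1024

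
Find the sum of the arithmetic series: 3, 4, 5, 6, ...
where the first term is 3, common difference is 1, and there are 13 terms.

Sₙ = n/2 × (first + last)
Last term = a + (n-1)d = 3 + (13-1)×1 = 15
S_13 = 13/2 × (3 + 15)
S_13 = 13/2 × 18 = 117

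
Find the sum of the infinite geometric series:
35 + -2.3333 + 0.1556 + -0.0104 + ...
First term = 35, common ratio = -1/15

For |r| < 1, S = a / (1 - r)
S = 35 / (1 - (-1/15))
S = 35 / (16/15)
S = 525/16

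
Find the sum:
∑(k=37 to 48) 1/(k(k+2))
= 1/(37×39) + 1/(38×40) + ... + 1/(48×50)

Partial fractions: 1/(k(k+2)) = (1/2)[1/k - 1/(k+2)]
Telescoping leaves the first two and last two terms:
= (1/2)[1/37 + 1/38 - 1/49 - 1/50]
= 11139/1722350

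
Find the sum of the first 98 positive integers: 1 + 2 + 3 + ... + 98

Formula: ∑k = n(n+1)/2
= 98×99/2
= 9702/2
= 4851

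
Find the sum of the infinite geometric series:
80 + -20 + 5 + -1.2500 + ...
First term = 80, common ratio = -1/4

For |r| < 1, S = a / (1 - r)
S = 80 / (1 - (-1/4))
S = 80 / (5/4)
S = 64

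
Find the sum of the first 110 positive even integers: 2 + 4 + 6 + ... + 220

Sum of first n even numbers = n(n+1)
= 110×111
= 12210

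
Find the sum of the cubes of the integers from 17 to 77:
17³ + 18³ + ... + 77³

Use ∑_{k=1}^{n} k³ = [n(n+1)/2]², then subtract the first 16 terms.
∑_{k=1}^{77} k³ = [77×78/2]² = 3003² = 9018009
∑_{k=1}^{16} k³ = [16×17/2]² = 136² = 18496
∑_{k=17}^{77} k³ = 9018009 - 18496 = 8999513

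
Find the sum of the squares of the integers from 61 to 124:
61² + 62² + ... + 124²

Use ∑_{k=1}^{n} k² = n(n+1)(2n+1)/6, then subtract the first 60 terms.
∑_{k=1}^{124} k² = 124×125×249/6 = 643250
∑_{k=1}^{60} k² = 60×61×121/6 = 73810
∑_{k=61}^{124} k² = 643250 - 73810 = 569440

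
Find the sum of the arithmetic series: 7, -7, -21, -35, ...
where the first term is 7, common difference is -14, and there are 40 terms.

Sₙ = n/2 × (first + last)
Last term = a + (n-1)d = 7 + (40-1)×(-14) = -539
S_40 = 40/2 × (7 + (-539))
S_40 = 40/2 × (-532) = -10640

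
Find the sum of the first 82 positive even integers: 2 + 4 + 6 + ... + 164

Sum of first n even numbers = n(n+1)
= 82×83
= 6806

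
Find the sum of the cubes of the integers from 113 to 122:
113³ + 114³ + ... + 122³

Use ∑_{k=1}^{n} k³ = [n(n+1)/2]², then subtract the first 112 terms.
∑_{k=1}^{122} k³ = [122×123/2]² = 7503² = 56295009
∑_{k=1}^{112} k³ = [112×113/2]² = 6328² = 40043584
∑_{k=113}^{122} k³ = 56295009 - 40043584 = 16251425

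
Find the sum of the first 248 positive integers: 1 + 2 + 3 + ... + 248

Formula: ∑k = n(n+1)/2
= 248×249/2
= 61752/2
= 30876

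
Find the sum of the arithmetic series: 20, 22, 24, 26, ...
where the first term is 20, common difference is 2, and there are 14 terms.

Sₙ = n/2 × (first + last)
Last term = a + (n-1)d = 20 + (14-1)×2 = 46
S_14 = 14/2 × (20 + 46)
S_14 = 14/2 × 66 = 462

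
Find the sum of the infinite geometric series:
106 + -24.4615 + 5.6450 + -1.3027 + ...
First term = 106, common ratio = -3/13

For |r| < 1, S = a / (1 - r)
S = 106 / (1 - (-3/13))
S = 106 / (16/13)
S = 689/8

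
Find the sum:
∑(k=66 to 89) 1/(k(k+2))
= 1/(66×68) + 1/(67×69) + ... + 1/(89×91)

Partial fractions: 1/(k(k+2)) = (1/2)[1/k - 1/(k+2)]
Telescoping leaves the first two and last two terms:
= (1/2)[1/66 + 1/67 - 1/90 - 1/91]
= 12037/3018015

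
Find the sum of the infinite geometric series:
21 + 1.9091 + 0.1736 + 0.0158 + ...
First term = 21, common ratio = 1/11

For |r| < 1, S = a / (1 - r)
S = 21 / (1 - (1/11))
S = 21 / (10/11)
S = 231/10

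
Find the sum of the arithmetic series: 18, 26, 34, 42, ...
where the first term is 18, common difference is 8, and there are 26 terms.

Sₙ = n/2 × (first + last)
Last term = a + (n-1)d = 18 + (26-1)×8 = 218
S_26 = 26/2 × (18 + 218)
S_26 = 26/2 × 236 = 3068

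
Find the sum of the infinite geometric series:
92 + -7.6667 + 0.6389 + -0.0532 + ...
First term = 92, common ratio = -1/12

For |r| < 1, S = a / (1 - r)
S = 92 / (1 - (-1/12))
S = 92 / (13/12)
S = 1104/13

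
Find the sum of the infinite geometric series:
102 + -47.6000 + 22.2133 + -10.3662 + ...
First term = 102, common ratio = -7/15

For |r| < 1, S = a / (1 - r)
S = 102 / (1 - (-7/15))
S = 102 / (22/15)
S = 765/11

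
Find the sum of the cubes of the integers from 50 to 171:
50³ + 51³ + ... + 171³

Use ∑_{k=1}^{n} k³ = [n(n+1)/2]², then subtract the first 49 terms.
∑_{k=1}^{171} k³ = [171×172/2]² = 14706² = 216266436
∑_{k=1}^{49} k³ = [49×50/2]² = 1225² = 1500625
∑_{k=50}^{171} k³ = 216266436 - 1500625 = 214765811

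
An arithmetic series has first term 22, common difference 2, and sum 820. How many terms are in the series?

Using S = n/2 × [2a + (n-1)d]
820 = n/2 × [2(22) + (n-1)(2)]
820 = n/2 × [44 + 2n - 2]
1640 = n × [42 + 2n]
2n² + (42)n - 1640 = 0
Discriminant: Δ = (42)² - 4(2)(-1640) = 1764 + 13120 = 14884
√Δ = 122
n = [-(42) + √Δ] / (2·2) = (-42 + 122) / 4 = 80 / 4 = 20
(The negative root is discarded since n must be a positive integer.)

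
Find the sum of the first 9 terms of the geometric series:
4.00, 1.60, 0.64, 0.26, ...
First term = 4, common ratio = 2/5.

Sₙ = a(1 - rⁿ) / (1 - r)
S_9 = 4(1 - (2/5)^9) / (1 - (2/5))
S_9 = 4(1 - (512/1953125)) / (3/5)
S_9 = 2603484/390625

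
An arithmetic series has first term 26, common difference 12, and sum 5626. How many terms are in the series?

Using S = n/2 × [2a + (n-1)d]
5626 = n/2 × [2(26) + (n-1)(12)]
5626 = n/2 × [52 + 12n - 12]
11252 = n × [40 + 12n]
12n² + (40)n - 11252 = 0
Discriminant: Δ = (40)² - 4(12)(-11252) = 1600 + 540096 = 541696
√Δ = 736
n = [-(40) + √Δ] / (2·12) = (-40 + 736) / 24 = 696 / 24 = 29
(The negative root is discarded since n must be a positive integer.)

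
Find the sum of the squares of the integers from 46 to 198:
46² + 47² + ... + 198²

Use ∑_{k=1}^{n} k² = n(n+1)(2n+1)/6, then subtract the first 45 terms.
∑_{k=1}^{198} k² = 198×199×397/6 = 2607099
∑_{k=1}^{45} k² = 45×46×91/6 = 31395
∑_{k=46}^{198} k² = 2607099 - 31395 = 2575704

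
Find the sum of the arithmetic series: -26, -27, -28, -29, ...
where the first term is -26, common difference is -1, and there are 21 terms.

Sₙ = n/2 × (first + last)
Last term = a + (n-1)d = -26 + (21-1)×(-1) = -46
S_21 = 21/2 × (-26 + (-46))
S_21 = 21/2 × (-72) = -756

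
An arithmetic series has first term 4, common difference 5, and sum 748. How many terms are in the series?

Using S = n/2 × [2a + (n-1)d]
748 = n/2 × [2(4) + (n-1)(5)]
748 = n/2 × [8 + 5n - 5]
1496 = n × [3 + 5n]
5n² + (3)n - 1496 = 0
Discriminant: Δ = (3)² - 4(5)(-1496) = 9 + 29920 = 29929
√Δ = 173
n = [-(3) + √Δ] / (2·5) = (-3 + 173) / 10 = 170 / 10 = 17
(The negative root is discarded since n must be a positive integer.)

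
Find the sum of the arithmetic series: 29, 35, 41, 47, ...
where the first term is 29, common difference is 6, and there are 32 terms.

Sₙ = n/2 × (first + last)
Last term = a + (n-1)d = 29 + (32-1)×6 = 215
S_32 = 32/2 × (29 + 215)
S_32 = 32/2 × 244 = 3904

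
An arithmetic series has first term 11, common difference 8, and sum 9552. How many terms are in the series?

Using S = n/2 × [2a + (n-1)d]
9552 = n/2 × [2(11) + (n-1)(8)]
9552 = n/2 × [22 + 8n - 8]
19104 = n × [14 + 8n]
8n² + (14)n - 19104 = 0
Discriminant: Δ = (14)² - 4(8)(-19104) = 196 + 611328 = 611524
√Δ = 782
n = [-(14) + √Δ] / (2·8) = (-14 + 782) / 16 = 768 / 16 = 48
(The negative root is discarded since n must be a positive integer.)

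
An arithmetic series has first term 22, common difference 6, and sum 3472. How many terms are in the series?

Using S = n/2 × [2a + (n-1)d]
3472 = n/2 × [2(22) + (n-1)(6)]
3472 = n/2 × [44 + 6n - 6]
6944 = n × [38 + 6n]
6n² + (38)n - 6944 = 0
Discriminant: Δ = (38)² - 4(6)(-6944) = 1444 + 166656 = 168100
√Δ = 410
n = [-(38) + √Δ] / (2·6) = (-38 + 410) / 12 = 372 / 12 = 31
(The negative root is discarded since n must be a positive integer.)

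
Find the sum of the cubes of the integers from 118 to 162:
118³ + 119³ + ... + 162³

Use ∑_{k=1}^{n} k³ = [n(n+1)/2]², then subtract the first 117 terms.
∑_{k=1}^{162} k³ = [162×163/2]² = 13203² = 174319209
∑_{k=1}^{117} k³ = [117×118/2]² = 6903² = 47651409
∑_{k=118}^{162} k³ = 174319209 - 47651409 = 126667800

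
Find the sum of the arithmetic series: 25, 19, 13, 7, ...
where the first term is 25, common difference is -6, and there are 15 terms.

Sₙ = n/2 × (first + last)
Last term = a + (n-1)d = 25 + (15-1)×(-6) = -59
S_15 = 15/2 × (25 + (-59))
S_15 = 15/2 × (-34) = -255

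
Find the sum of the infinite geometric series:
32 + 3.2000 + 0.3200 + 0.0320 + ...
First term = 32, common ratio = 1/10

For |r| < 1, S = a / (1 - r)
S = 32 / (1 - (1/10))
S = 32 / (9/10)
S = 320/9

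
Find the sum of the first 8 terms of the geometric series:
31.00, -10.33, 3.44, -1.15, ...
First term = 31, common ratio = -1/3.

Sₙ = a(1 - rⁿ) / (1 - r)
S_8 = 31(1 - (-1/3)^8) / (1 - (-1/3))
S_8 = 31(1 - (1/6561)) / (4/3)
S_8 = 50840/2187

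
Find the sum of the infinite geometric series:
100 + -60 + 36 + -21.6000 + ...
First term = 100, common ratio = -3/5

For |r| < 1, S = a / (1 - r)
S = 100 / (1 - (-3/5))
S = 100 / (8/5)
S = 125/2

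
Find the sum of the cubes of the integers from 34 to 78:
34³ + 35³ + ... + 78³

Use ∑_{k=1}^{n} k³ = [n(n+1)/2]², then subtract the first 33 terms.
∑_{k=1}^{78} k³ = [78×79/2]² = 3081² = 9492561
∑_{k=1}^{33} k³ = [33×34/2]² = 561² = 314721
∑_{k=34}^{78} k³ = 9492561 - 314721 = 9177840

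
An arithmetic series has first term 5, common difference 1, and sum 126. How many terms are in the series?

Using S = n/2 × [2a + (n-1)d]
126 = n/2 × [2(5) + (n-1)(1)]
126 = n/2 × [10 + 1n - 1]
252 = n × [9 + 1n]
1n² + (9)n - 252 = 0
Discriminant: Δ = (9)² - 4(1)(-252) = 81 + 1008 = 1089
√Δ = 33
n = [-(9) + √Δ] / (2·1) = (-9 + 33) / 2 = 24 / 2 = 12
(The negative root is discarded since n must be a positive integer.)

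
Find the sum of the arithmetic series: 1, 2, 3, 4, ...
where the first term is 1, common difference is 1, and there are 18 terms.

Sₙ = n/2 × (first + last)
Last term = a + (n-1)d = 1 + (18-1)×1 = 18
S_18 = 18/2 × (1 + 18)
S_18 = 18/2 × 19 = 171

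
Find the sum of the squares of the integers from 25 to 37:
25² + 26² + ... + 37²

Use ∑_{k=1}^{n} k² = n(n+1)(2n+1)/6, then subtract the first 24 terms.
∑_{k=1}^{37} k² = 37×38×75/6 = 17575
∑_{k=1}^{24} k² = 24×25×49/6 = 4900
∑_{k=25}^{37} k² = 17575 - 4900 = 12675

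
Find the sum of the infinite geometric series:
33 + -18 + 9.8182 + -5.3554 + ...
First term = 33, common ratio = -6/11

For |r| < 1, S = a / (1 - r)
S = 33 / (1 - (-6/11))
S = 33 / (17/11)
S = 363/17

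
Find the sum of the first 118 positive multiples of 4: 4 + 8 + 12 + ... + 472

Factor out 4: = 4(1 + 2 + ... + 118) = 4 × n(n+1)/2
= 4 × 118×119/2
= 4 × 7021
= 28084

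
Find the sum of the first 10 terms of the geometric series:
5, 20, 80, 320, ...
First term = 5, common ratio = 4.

Sₙ = a(1 - rⁿ) / (1 - r)
S_10 = 5(1 - 4^10) / (1 - 4)
S_10 = 5(1 - 1048576) / (-3)
S_10 = 1747625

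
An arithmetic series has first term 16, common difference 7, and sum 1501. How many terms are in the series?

Using S = n/2 × [2a + (n-1)d]
1501 = n/2 × [2(16) + (n-1)(7)]
1501 = n/2 × [32 + 7n - 7]
3002 = n × [25 + 7n]
7n² + (25)n - 3002 = 0
Discriminant: Δ = (25)² - 4(7)(-3002) = 625 + 84056 = 84681
√Δ = 291
n = [-(25) + √Δ] / (2·7) = (-25 + 291) / 14 = 266 / 14 = 19
(The negative root is discarded since n must be a positive integer.)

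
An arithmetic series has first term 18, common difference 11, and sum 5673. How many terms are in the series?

Using S = n/2 × [2a + (n-1)d]
5673 = n/2 × [2(18) + (n-1)(11)]
5673 = n/2 × [36 + 11n - 11]
11346 = n × [25 + 11n]
11n² + (25)n - 11346 = 0
Discriminant: Δ = (25)² - 4(11)(-11346) = 625 + 499224 = 499849
√Δ = 707
n = [-(25) + √Δ] / (2·11) = (-25 + 707) / 22 = 682 / 22 = 31
(The negative root is discarded since n must be a positive integer.)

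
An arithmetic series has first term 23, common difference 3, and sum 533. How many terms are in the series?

Using S = n/2 × [2a + (n-1)d]
533 = n/2 × [2(23) + (n-1)(3)]
533 = n/2 × [46 + 3n - 3]
1066 = n × [43 + 3n]
3n² + (43)n - 1066 = 0
Discriminant: Δ = (43)² - 4(3)(-1066) = 1849 + 12792 = 14641
√Δ = 121
n = [-(43) + √Δ] / (2·3) = (-43 + 121) / 6 = 78 / 6 = 13
(The negative root is discarded since n must be a positive integer.)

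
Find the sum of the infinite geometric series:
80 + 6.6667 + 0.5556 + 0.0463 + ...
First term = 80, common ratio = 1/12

For |r| < 1, S = a / (1 - r)
S = 80 / (1 - (1/12))
S = 80 / (11/12)
S = 960/11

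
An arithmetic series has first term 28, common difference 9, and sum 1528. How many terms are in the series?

Using S = n/2 × [2a + (n-1)d]
1528 = n/2 × [2(28) + (n-1)(9)]
1528 = n/2 × [56 + 9n - 9]
3056 = n × [47 + 9n]
9n² + (47)n - 3056 = 0
Discriminant: Δ = (47)² - 4(9)(-3056) = 2209 + 110016 = 112225
√Δ = 335
n = [-(47) + √Δ] / (2·9) = (-47 + 335) / 18 = 288 / 18 = 16
(The negative root is discarded since n must be a positive integer.)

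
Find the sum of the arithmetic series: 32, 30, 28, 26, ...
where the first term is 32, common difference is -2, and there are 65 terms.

Sₙ = n/2 × (first + last)
Last term = a + (n-1)d = 32 + (65-1)×(-2) = -96
S_65 = 65/2 × (32 + (-96))
S_65 = 65/2 × (-64) = -2080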